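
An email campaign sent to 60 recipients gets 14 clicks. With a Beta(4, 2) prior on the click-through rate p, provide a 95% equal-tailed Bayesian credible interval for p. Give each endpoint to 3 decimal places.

Posterior: Beta(4+14, 2+46) = Beta(18, 48).
Equal-tailed 95% interval: the 0.025 and 0.975 quantiles of Beta(18, 48).
Posterior mean ≈ 0.273, SD ≈ 0.054; a Normal approximation gives roughly [0.166, 0.379].
Exact: F⁻¹(0.025) = 0.173; F⁻¹(0.975) = 0.385.

[0.173, 0.385]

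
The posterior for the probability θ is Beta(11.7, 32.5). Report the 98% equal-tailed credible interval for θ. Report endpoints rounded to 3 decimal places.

Posterior: Beta(11.7, 32.5).
Equal-tailed 98% interval: the 0.01 and 0.99 quantiles of Beta(11.7, 32.5).
Posterior mean ≈ 0.265, SD ≈ 0.066; a Normal approximation gives roughly [0.112, 0.417].
Exact: F⁻¹(0.01) = 0.130; F⁻¹(0.99) = 0.431.

[0.130, 0.431]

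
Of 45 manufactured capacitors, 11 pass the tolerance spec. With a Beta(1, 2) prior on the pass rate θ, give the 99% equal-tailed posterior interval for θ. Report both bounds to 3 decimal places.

[0.113, 0.425]

Posterior: Beta(1+11, 2+34) = Beta(12, 36).
Equal-tailed 99% interval: the 0.005 and 0.995 quantiles of Beta(12, 36).
Posterior mean ≈ 0.250, SD ≈ 0.062; a Normal approximation gives roughly [0.091, 0.409].
Exact: F⁻¹(0.005) = 0.113; F⁻¹(0.995) = 0.425.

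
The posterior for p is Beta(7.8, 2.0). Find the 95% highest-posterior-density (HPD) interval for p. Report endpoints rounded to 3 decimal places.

The posterior is unimodal and skewed, so the HPD interval has equal density at both endpoints and is the shortest 95% interval.
Solving f(0.559) = f(0.991) with F(0.991) − F(0.559) = 0.95 gives [0.559, 0.991].
For comparison, the equal-tailed interval is [0.509, 0.971]; the HPD is narrower and shifted toward the mode.

[0.559, 0.991]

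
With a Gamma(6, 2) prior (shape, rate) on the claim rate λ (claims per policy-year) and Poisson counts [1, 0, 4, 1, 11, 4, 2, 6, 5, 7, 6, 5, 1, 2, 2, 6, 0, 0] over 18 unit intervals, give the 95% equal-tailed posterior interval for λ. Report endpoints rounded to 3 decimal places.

[2.684, 4.310]

Posterior: Gamma(6+63, 2+18) = Gamma(69, 20) (shape, rate).
Equal-tailed 95% interval: Gamma(69, 20) quantiles at 0.025 and 0.975.
Posterior mean ≈ 3.450, SD ≈ 0.415; a Normal approximation gives roughly [2.636, 4.264].
Exact: lower = 2.684; upper = 4.310.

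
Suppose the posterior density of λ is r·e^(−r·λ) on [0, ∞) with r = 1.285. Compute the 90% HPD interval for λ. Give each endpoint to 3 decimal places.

The exponential density is strictly decreasing on [0, ∞), so the HPD interval is anchored at 0: [0, q] with P(λ ≤ q) = 0.90.
q = −ln(1 − 0.90) / 1.285 = 2.3026 / 1.285 = 1.792.

[0.000, 1.792]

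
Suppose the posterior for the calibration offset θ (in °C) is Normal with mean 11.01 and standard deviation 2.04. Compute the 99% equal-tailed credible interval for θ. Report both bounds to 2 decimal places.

The posterior is symmetric, so the 99% equal-tailed interval is θ = 11.01 ± z·2.04 with z = 2.576.
Half-width: 2.576 × 2.04 = 5.25.
11.01 − 5.25 = 5.76; 11.01 + 5.25 = 16.26.

[5.76, 16.26]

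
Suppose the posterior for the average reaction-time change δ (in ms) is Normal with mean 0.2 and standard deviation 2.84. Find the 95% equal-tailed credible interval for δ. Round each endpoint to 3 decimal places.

The posterior is symmetric, so the 95% equal-tailed interval is δ = 0.2 ± z·2.84 with z = 1.960.
Half-width: 1.960 × 2.84 = 5.566.
0.2 − 5.566 = -5.366; 0.2 + 5.566 = 5.766.

[-5.366, 5.766]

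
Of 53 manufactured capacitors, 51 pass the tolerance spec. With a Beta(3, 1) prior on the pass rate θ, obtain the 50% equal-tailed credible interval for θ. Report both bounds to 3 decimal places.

[0.931, 0.969]

Posterior: Beta(3+51, 1+2) = Beta(54, 3).
Equal-tailed 50% interval: the 0.25 and 0.75 quantiles of Beta(54, 3).
Posterior mean ≈ 0.947, SD ≈ 0.029; a Normal approximation gives roughly [0.928, 0.967].
Exact: F⁻¹(0.25) = 0.931; F⁻¹(0.75) = 0.969.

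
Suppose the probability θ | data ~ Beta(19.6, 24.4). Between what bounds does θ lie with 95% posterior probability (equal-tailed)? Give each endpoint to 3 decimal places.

[0.303, 0.592]

Posterior: Beta(19.6, 24.4).
Equal-tailed 95% interval: the 0.025 and 0.975 quantiles of Beta(19.6, 24.4).
Posterior mean ≈ 0.445, SD ≈ 0.074; a Normal approximation gives roughly [0.300, 0.591].
Exact: F⁻¹(0.025) = 0.303; F⁻¹(0.975) = 0.592.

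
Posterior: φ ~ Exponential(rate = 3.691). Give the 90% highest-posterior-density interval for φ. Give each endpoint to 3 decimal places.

The exponential density is strictly decreasing on [0, ∞), so the HPD interval is anchored at 0: [0, q] with P(φ ≤ q) = 0.90.
q = −ln(1 − 0.90) / 3.691 = 2.3026 / 3.691 = 0.624.

[0.000, 0.624]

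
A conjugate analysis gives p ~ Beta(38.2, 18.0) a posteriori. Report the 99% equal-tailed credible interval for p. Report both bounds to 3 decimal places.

[0.512, 0.824]

Posterior: Beta(38.2, 18.0).
Equal-tailed 99% interval: the 0.005 and 0.995 quantiles of Beta(38.2, 18.0).
Posterior mean ≈ 0.680, SD ≈ 0.062; a Normal approximation gives roughly [0.521, 0.839].
Exact: F⁻¹(0.005) = 0.512; F⁻¹(0.995) = 0.824.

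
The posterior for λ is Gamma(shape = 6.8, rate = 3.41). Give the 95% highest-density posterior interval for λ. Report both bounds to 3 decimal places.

The posterior is unimodal and skewed, so the HPD interval has equal density at both endpoints and is the shortest 95% interval.
Solving f(0.654) = f(3.515) with F(3.515) − F(0.654) = 0.95 gives [0.654, 3.515].
For comparison, the equal-tailed interval is [0.789, 3.749]; the HPD is narrower and shifted toward the mode.

[0.654, 3.515]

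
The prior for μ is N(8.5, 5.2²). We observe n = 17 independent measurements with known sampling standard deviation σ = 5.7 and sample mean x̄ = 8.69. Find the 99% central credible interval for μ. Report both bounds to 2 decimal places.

[5.24, 12.12]

Posterior precision = 1/5.2² + 17/5.7² = 0.0370 + 0.5232 = 0.5602, so posterior SD = 1.3360.
Posterior mean = (8.5/5.2² + 17·8.69/5.7²) / 0.5602 = 8.6775.
Interval: 8.6775 ± 2.576 × 1.3360 → [5.24, 12.12].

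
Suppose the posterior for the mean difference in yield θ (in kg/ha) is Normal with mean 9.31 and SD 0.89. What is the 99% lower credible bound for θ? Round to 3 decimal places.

Need L with P(θ ≥ L) = 0.99: L = 9.31 − z_{0.01}·0.89.
z = 2.326; L = 9.31 − 2.326 × 0.89 = 7.240.

7.240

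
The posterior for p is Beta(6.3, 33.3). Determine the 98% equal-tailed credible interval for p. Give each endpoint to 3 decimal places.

[0.053, 0.315]

Posterior: Beta(6.3, 33.3).
Equal-tailed 98% interval: the 0.01 and 0.99 quantiles of Beta(6.3, 33.3).
Posterior mean ≈ 0.159, SD ≈ 0.057; a Normal approximation gives roughly [0.026, 0.293].
Exact: F⁻¹(0.01) = 0.053; F⁻¹(0.99) = 0.315.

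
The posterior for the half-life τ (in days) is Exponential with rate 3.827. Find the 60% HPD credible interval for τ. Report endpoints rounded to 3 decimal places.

[0.000, 0.239]

The exponential density is strictly decreasing on [0, ∞), so the HPD interval is anchored at 0: [0, q] with P(τ ≤ q) = 0.60.
q = −ln(1 − 0.60) / 3.827 = 0.9163 / 3.827 = 0.239.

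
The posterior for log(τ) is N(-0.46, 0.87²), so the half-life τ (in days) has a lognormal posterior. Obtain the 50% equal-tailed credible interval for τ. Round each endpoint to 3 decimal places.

[0.351, 1.135]

On the log scale the 50% interval is -0.46 ± 0.674 × 0.87 = [-1.0468, 0.1268].
Exponentiate: [e^-1.0468, e^0.1268] = [0.351, 1.135].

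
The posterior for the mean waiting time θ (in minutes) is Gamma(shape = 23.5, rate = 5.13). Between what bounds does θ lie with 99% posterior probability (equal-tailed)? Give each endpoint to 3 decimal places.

Posterior: Gamma(shape 23.5, rate 5.13).
Equal-tailed 99% interval: Gamma(23.5, 5.13) quantiles at 0.005 and 0.995.
Posterior mean ≈ 4.581, SD ≈ 0.945; a Normal approximation gives roughly [2.147, 7.015].
Exact: lower = 2.512; upper = 7.379.

[2.512, 7.379]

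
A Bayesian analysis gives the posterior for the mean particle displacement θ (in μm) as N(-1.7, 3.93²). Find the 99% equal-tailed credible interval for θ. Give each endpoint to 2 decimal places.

The posterior is symmetric, so the 99% equal-tailed interval is θ = -1.7 ± z·3.93 with z = 2.576.
Half-width: 2.576 × 3.93 = 10.12.
-1.7 − 10.12 = -11.82; -1.7 + 10.12 = 8.42.

[-11.82, 8.42]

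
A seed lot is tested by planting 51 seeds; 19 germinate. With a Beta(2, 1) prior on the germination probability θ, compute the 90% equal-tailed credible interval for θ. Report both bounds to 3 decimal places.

[0.283, 0.499]

Posterior: Beta(2+19, 1+32) = Beta(21, 33).
Equal-tailed 90% interval: the 0.05 and 0.95 quantiles of Beta(21, 33).
Posterior mean ≈ 0.389, SD ≈ 0.066; a Normal approximation gives roughly [0.281, 0.497].
Exact: F⁻¹(0.05) = 0.283; F⁻¹(0.95) = 0.499.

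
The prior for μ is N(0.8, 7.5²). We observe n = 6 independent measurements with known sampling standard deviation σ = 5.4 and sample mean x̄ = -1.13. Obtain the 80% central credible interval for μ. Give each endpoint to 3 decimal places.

Posterior precision = 1/7.5² + 6/5.4² = 0.0178 + 0.2058 = 0.2235, so posterior SD = 2.1151.
Posterior mean = (0.8/7.5² + 6·-1.13/5.4²) / 0.2235 = -0.9765.
Interval: -0.9765 ± 1.282 × 2.1151 → [-3.687, 1.734].

[-3.687, 1.734]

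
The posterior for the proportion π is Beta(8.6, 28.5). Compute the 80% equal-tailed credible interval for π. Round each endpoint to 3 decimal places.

Posterior: Beta(8.6, 28.5).
Equal-tailed 80% interval: the 0.1 and 0.9 quantiles of Beta(8.6, 28.5).
Posterior mean ≈ 0.232, SD ≈ 0.068; a Normal approximation gives roughly [0.144, 0.319].
Exact: F⁻¹(0.1) = 0.147; F⁻¹(0.9) = 0.323.

[0.147, 0.323]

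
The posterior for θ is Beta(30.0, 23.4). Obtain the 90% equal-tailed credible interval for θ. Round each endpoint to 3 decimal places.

Posterior: Beta(30.0, 23.4).
Equal-tailed 90% interval: the 0.05 and 0.95 quantiles of Beta(30.0, 23.4).
Posterior mean ≈ 0.562, SD ≈ 0.067; a Normal approximation gives roughly [0.451, 0.672].
Exact: F⁻¹(0.05) = 0.450; F⁻¹(0.95) = 0.671.

[0.450, 0.671]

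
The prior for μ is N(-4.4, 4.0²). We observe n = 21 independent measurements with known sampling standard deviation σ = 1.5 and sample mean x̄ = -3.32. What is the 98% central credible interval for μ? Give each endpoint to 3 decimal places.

Posterior precision = 1/4.0² + 21/1.5² = 0.0625 + 9.3333 = 9.3958, so posterior SD = 0.3262.
Posterior mean = (-4.4/4.0² + 21·-3.32/1.5²) / 9.3958 = -3.3272.
Interval: -3.3272 ± 2.326 × 0.3262 → [-4.086, -2.568].

[-4.086, -2.568]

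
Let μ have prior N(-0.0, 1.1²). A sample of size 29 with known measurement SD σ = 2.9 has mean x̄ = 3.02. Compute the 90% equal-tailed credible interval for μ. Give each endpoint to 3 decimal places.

[1.641, 3.232]

Posterior precision = 1/1.1² + 29/2.9² = 0.8264 + 3.4483 = 4.2747, so posterior SD = 0.4837.
Posterior mean = (-0.0/1.1² + 29·3.02/2.9²) / 4.2747 = 2.4361.
Interval: 2.4361 ± 1.645 × 0.4837 → [1.641, 3.232].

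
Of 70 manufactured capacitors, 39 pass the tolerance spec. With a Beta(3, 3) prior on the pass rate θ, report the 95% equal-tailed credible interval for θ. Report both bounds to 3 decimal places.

[0.441, 0.662]

Posterior: Beta(3+39, 3+31) = Beta(42, 34).
Equal-tailed 95% interval: the 0.025 and 0.975 quantiles of Beta(42, 34).
Posterior mean ≈ 0.553, SD ≈ 0.057; a Normal approximation gives roughly [0.442, 0.664].
Exact: F⁻¹(0.025) = 0.441; F⁻¹(0.975) = 0.662.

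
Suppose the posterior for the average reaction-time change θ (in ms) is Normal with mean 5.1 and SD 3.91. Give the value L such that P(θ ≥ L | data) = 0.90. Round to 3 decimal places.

0.089

Need L with P(θ ≥ L) = 0.90: L = 5.1 − z_{0.1}·3.91.
z = 1.282; L = 5.1 − 1.282 × 3.91 = 0.089.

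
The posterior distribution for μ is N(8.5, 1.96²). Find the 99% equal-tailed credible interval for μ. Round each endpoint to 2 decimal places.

The posterior is symmetric, so the 99% equal-tailed interval is μ = 8.5 ± z·1.96 with z = 2.576.
Half-width: 2.576 × 1.96 = 5.05.
8.5 − 5.05 = 3.45; 8.5 + 5.05 = 13.55.

[3.45, 13.55]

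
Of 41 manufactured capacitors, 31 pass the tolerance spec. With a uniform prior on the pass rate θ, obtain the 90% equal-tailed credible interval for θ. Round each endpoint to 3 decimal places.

[0.630, 0.846]

Posterior: Beta(1+31, 1+10) = Beta(32, 11).
Equal-tailed 90% interval: the 0.05 and 0.95 quantiles of Beta(32, 11).
Posterior mean ≈ 0.744, SD ≈ 0.066; a Normal approximation gives roughly [0.636, 0.852].
Exact: F⁻¹(0.05) = 0.630; F⁻¹(0.95) = 0.846.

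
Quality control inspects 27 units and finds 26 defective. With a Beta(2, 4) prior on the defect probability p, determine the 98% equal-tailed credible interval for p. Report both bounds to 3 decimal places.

[0.678, 0.958]

Posterior: Beta(2+26, 4+1) = Beta(28, 5).
Equal-tailed 98% interval: the 0.01 and 0.99 quantiles of Beta(28, 5).
Posterior mean ≈ 0.848, SD ≈ 0.061; a Normal approximation gives roughly [0.705, 0.992].
Exact: F⁻¹(0.01) = 0.678; F⁻¹(0.99) = 0.958.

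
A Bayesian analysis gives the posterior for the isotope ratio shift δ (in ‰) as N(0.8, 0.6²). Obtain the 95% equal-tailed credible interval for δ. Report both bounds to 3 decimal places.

[-0.376, 1.976]

The posterior is symmetric, so the 95% equal-tailed interval is δ = 0.8 ± z·0.6 with z = 1.960.
Half-width: 1.960 × 0.6 = 1.176.
0.8 − 1.176 = -0.376; 0.8 + 1.176 = 1.976.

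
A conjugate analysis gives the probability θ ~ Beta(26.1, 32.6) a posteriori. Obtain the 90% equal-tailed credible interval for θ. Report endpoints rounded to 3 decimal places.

Posterior: Beta(26.1, 32.6).
Equal-tailed 90% interval: the 0.05 and 0.95 quantiles of Beta(26.1, 32.6).
Posterior mean ≈ 0.445, SD ≈ 0.064; a Normal approximation gives roughly [0.339, 0.550].
Exact: F⁻¹(0.05) = 0.340; F⁻¹(0.95) = 0.552.

[0.340, 0.552]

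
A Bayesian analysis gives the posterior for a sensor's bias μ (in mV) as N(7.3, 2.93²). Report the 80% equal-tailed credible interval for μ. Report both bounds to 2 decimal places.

The posterior is symmetric, so the 80% equal-tailed interval is μ = 7.3 ± z·2.93 with z = 1.282.
Half-width: 1.282 × 2.93 = 3.75.
7.3 − 3.75 = 3.55; 7.3 + 3.75 = 11.05.

[3.55, 11.05]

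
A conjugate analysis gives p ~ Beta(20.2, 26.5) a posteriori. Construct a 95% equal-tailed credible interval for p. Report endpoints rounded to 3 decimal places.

Posterior: Beta(20.2, 26.5).
Equal-tailed 95% interval: the 0.025 and 0.975 quantiles of Beta(20.2, 26.5).
Posterior mean ≈ 0.433, SD ≈ 0.072; a Normal approximation gives roughly [0.292, 0.573].
Exact: F⁻¹(0.025) = 0.295; F⁻¹(0.975) = 0.575.

[0.295, 0.575]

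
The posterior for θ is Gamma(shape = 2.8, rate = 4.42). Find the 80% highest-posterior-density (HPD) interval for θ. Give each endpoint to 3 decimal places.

[0.123, 0.959]

The posterior is unimodal and skewed, so the HPD interval has equal density at both endpoints and is the shortest 80% interval.
Solving f(0.123) = f(0.959) with F(0.959) − F(0.123) = 0.80 gives [0.123, 0.959].
For comparison, the equal-tailed interval is [0.222, 1.141]; the HPD is narrower and shifted toward the mode.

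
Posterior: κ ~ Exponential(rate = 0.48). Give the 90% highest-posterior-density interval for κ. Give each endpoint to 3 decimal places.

The exponential density is strictly decreasing on [0, ∞), so the HPD interval is anchored at 0: [0, q] with P(κ ≤ q) = 0.90.
q = −ln(1 − 0.90) / 0.48 = 2.3026 / 0.48 = 4.797.

[0.000, 4.797]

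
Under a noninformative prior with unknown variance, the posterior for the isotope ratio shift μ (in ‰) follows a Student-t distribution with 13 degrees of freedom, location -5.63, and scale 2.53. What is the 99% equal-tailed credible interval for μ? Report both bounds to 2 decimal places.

The t_13 distribution is symmetric; the 99% interval is -5.63 ± t·2.53 with t_{0.995,13} = 3.012.
Half-width: 3.012 × 2.53 = 7.62.
-5.63 − 7.62 = -13.25; -5.63 + 7.62 = 1.99.

[-13.25, 1.99]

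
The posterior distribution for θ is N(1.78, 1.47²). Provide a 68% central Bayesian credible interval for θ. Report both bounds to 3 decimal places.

The posterior is symmetric, so the 68% equal-tailed interval is θ = 1.78 ± z·1.47 with z = 0.994.
Half-width: 0.994 × 1.47 = 1.462.
1.78 − 1.462 = 0.318; 1.78 + 1.462 = 3.242.

[0.318, 3.242]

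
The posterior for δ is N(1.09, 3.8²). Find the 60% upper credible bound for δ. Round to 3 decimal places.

Need U with P(δ ≤ U) = 0.60: U = 1.09 + z_{0.4}·3.8.
z = 0.253; U = 1.09 + 0.253 × 3.8 = 2.053.

2.053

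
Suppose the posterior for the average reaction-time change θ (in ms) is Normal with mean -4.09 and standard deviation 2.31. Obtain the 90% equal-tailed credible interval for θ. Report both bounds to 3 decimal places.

The posterior is symmetric, so the 90% equal-tailed interval is θ = -4.09 ± z·2.31 with z = 1.645.
Half-width: 1.645 × 2.31 = 3.800.
-4.09 − 3.800 = -7.890; -4.09 + 3.800 = -0.290.

[-7.890, -0.290]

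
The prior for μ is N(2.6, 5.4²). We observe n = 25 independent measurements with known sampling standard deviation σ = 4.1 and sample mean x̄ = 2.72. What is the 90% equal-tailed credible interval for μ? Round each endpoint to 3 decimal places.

Posterior precision = 1/5.4² + 25/4.1² = 0.0343 + 1.4872 = 1.5215, so posterior SD = 0.8107.
Posterior mean = (2.6/5.4² + 25·2.72/4.1²) / 1.5215 = 2.7173.
Interval: 2.7173 ± 1.645 × 0.8107 → [1.384, 4.051].

[1.384, 4.051]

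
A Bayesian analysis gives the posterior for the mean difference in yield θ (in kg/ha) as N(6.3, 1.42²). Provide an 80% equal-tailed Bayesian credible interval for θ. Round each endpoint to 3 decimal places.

The posterior is symmetric, so the 80% equal-tailed interval is θ = 6.3 ± z·1.42 with z = 1.282.
Half-width: 1.282 × 1.42 = 1.820.
6.3 − 1.820 = 4.480; 6.3 + 1.820 = 8.120.

[4.480, 8.120]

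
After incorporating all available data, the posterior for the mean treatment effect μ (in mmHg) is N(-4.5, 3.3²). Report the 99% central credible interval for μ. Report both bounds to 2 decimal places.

The posterior is symmetric, so the 99% equal-tailed interval is μ = -4.5 ± z·3.3 with z = 2.576.
Half-width: 2.576 × 3.3 = 8.50.
-4.5 − 8.50 = -13.00; -4.5 + 8.50 = 4.00.

[-13.00, 4.00]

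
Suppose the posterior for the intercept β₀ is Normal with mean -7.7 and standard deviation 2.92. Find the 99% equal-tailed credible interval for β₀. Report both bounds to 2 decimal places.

[-15.22, -0.18]

The posterior is symmetric, so the 99% equal-tailed interval is β₀ = -7.7 ± z·2.92 with z = 2.576.
Half-width: 2.576 × 2.92 = 7.52.
-7.7 − 7.52 = -15.22; -7.7 + 7.52 = -0.18.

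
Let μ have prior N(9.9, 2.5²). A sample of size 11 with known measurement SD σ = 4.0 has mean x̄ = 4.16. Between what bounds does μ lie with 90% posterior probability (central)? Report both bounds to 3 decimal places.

Posterior precision = 1/2.5² + 11/4.0² = 0.1600 + 0.6875 = 0.8475, so posterior SD = 1.0863.
Posterior mean = (9.9/2.5² + 11·4.16/4.0²) / 0.8475 = 5.2437.
Interval: 5.2437 ± 1.645 × 1.0863 → [3.457, 7.030].

[3.457, 7.030]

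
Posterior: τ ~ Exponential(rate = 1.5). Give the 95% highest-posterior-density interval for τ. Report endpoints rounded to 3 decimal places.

[0.000, 1.997]

The exponential density is strictly decreasing on [0, ∞), so the HPD interval is anchored at 0: [0, q] with P(τ ≤ q) = 0.95.
q = −ln(1 − 0.95) / 1.5 = 2.9957 / 1.5 = 1.997.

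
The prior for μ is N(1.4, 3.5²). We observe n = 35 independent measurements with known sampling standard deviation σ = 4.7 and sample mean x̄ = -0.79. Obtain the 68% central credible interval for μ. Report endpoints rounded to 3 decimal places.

[-1.453, 0.088]

Posterior precision = 1/3.5² + 35/4.7² = 0.0816 + 1.5844 = 1.6661, so posterior SD = 0.7747.
Posterior mean = (1.4/3.5² + 35·-0.79/4.7²) / 1.6661 = -0.6827.
Interval: -0.6827 ± 0.994 × 0.7747 → [-1.453, 0.088].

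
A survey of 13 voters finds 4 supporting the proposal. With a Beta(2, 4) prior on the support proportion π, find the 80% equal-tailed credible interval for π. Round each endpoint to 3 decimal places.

Posterior: Beta(2+4, 4+9) = Beta(6, 13).
Equal-tailed 80% interval: the 0.1 and 0.9 quantiles of Beta(6, 13).
Posterior mean ≈ 0.316, SD ≈ 0.104; a Normal approximation gives roughly [0.183, 0.449].
Exact: F⁻¹(0.1) = 0.185; F⁻¹(0.9) = 0.455.

[0.185, 0.455]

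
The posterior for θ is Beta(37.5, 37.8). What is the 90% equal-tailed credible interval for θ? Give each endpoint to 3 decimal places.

[0.404, 0.592]

Posterior: Beta(37.5, 37.8).
Equal-tailed 90% interval: the 0.05 and 0.95 quantiles of Beta(37.5, 37.8).
Posterior mean ≈ 0.498, SD ≈ 0.057; a Normal approximation gives roughly [0.404, 0.592].
Exact: F⁻¹(0.05) = 0.404; F⁻¹(0.95) = 0.592.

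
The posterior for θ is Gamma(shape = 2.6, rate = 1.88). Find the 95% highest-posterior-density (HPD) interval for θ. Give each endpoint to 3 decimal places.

[0.093, 3.063]

The posterior is unimodal and skewed, so the HPD interval has equal density at both endpoints and is the shortest 95% interval.
Solving f(0.093) = f(3.063) with F(3.063) − F(0.093) = 0.95 gives [0.093, 3.063].
For comparison, the equal-tailed interval is [0.242, 3.500]; the HPD is narrower and shifted toward the mode.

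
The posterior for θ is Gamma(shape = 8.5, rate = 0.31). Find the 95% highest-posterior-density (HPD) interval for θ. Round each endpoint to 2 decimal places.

The posterior is unimodal and skewed, so the HPD interval has equal density at both endpoints and is the shortest 95% interval.
Solving f(10.63) = f(46.15) with F(46.15) − F(10.63) = 0.95 gives [10.63, 46.15].
For comparison, the equal-tailed interval is [12.20, 48.70]; the HPD is narrower and shifted toward the mode.

[10.63, 46.15]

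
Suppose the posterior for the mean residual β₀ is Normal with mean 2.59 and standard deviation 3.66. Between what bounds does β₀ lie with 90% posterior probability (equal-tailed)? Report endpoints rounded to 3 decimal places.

The posterior is symmetric, so the 90% equal-tailed interval is β₀ = 2.59 ± z·3.66 with z = 1.645.
Half-width: 1.645 × 3.66 = 6.020.
2.59 − 6.020 = -3.430; 2.59 + 6.020 = 8.610.

[-3.430, 8.610]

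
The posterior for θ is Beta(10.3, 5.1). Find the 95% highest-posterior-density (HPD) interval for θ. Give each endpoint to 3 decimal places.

The posterior is unimodal and skewed, so the HPD interval has equal density at both endpoints and is the shortest 95% interval.
Solving f(0.441) = f(0.885) with F(0.885) − F(0.441) = 0.95 gives [0.441, 0.885].
For comparison, the equal-tailed interval is [0.424, 0.872]; the HPD is narrower and shifted toward the mode.

[0.441, 0.885]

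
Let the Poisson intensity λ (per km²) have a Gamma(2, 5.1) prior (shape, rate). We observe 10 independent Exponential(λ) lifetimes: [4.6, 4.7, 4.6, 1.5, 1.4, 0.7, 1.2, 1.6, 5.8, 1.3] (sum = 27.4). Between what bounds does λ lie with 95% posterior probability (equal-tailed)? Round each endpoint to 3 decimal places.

Posterior: Gamma(2+10, 5.1+27.4) = Gamma(12, 32.5) (shape, rate).
Equal-tailed 95% interval: Gamma(12, 32.5) quantiles at 0.025 and 0.975.
Posterior mean ≈ 0.369, SD ≈ 0.107; a Normal approximation gives roughly [0.160, 0.578].
Exact: lower = 0.191; upper = 0.606.

[0.191, 0.606]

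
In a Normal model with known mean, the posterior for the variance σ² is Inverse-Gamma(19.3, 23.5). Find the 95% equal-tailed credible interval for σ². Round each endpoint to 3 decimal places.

Inverse-Gamma(19.3, 23.5) quantiles: F⁻¹(0.025) and F⁻¹(0.975).
Equivalently, 1/σ² ~ Gamma(19.3, rate = 23.5); invert its 0.975 and 0.025 quantiles.
Posterior mean ≈ 1.284, SD ≈ 0.309; a Normal approximation gives roughly [0.679, 1.889].
Exact: lower = 0.816; upper = 2.013.

[0.816, 2.013]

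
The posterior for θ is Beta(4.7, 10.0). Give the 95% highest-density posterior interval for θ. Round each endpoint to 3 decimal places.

The posterior is unimodal and skewed, so the HPD interval has equal density at both endpoints and is the shortest 95% interval.
Solving f(0.103) = f(0.550) with F(0.550) − F(0.103) = 0.95 gives [0.103, 0.550].
For comparison, the equal-tailed interval is [0.117, 0.569]; the HPD is narrower and shifted toward the mode.

[0.103, 0.550]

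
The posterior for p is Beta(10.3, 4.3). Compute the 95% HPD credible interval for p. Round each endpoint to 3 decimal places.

[0.480, 0.916]

The posterior is unimodal and skewed, so the HPD interval has equal density at both endpoints and is the shortest 95% interval.
Solving f(0.480) = f(0.916) with F(0.916) − F(0.480) = 0.95 gives [0.480, 0.916].
For comparison, the equal-tailed interval is [0.457, 0.901]; the HPD is narrower and shifted toward the mode.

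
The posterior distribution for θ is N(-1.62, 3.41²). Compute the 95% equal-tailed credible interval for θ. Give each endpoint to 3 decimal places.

The posterior is symmetric, so the 95% equal-tailed interval is θ = -1.62 ± z·3.41 with z = 1.960.
Half-width: 1.960 × 3.41 = 6.683.
-1.62 − 6.683 = -8.303; -1.62 + 6.683 = 5.063.

[-8.303, 5.063]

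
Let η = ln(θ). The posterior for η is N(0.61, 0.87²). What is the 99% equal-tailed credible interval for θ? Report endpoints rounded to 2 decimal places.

On the log scale the 99% interval is 0.61 ± 2.576 × 0.87 = [-1.6310, 2.8510].
Exponentiate: [e^-1.6310, e^2.8510] = [0.20, 17.30].

[0.20, 17.30]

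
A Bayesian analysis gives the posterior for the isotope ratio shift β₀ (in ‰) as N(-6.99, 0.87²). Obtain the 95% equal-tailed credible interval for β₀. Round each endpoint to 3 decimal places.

The posterior is symmetric, so the 95% equal-tailed interval is β₀ = -6.99 ± z·0.87 with z = 1.960.
Half-width: 1.960 × 0.87 = 1.705.
-6.99 − 1.705 = -8.695; -6.99 + 1.705 = -5.285.

[-8.695, -5.285]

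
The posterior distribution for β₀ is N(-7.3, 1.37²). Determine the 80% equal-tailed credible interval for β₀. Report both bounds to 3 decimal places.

The posterior is symmetric, so the 80% equal-tailed interval is β₀ = -7.3 ± z·1.37 with z = 1.282.
Half-width: 1.282 × 1.37 = 1.756.
-7.3 − 1.756 = -9.056; -7.3 + 1.756 = -5.544.

[-9.056, -5.544]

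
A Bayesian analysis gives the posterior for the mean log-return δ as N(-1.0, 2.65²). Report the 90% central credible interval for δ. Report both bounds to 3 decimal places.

The posterior is symmetric, so the 90% equal-tailed interval is δ = -1.0 ± z·2.65 with z = 1.645.
Half-width: 1.645 × 2.65 = 4.359.
-1.0 − 4.359 = -5.359; -1.0 + 4.359 = 3.359.

[-5.359, 3.359]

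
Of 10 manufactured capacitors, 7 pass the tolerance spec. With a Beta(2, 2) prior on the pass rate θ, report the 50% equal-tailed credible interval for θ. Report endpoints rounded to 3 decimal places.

[0.560, 0.733]

Posterior: Beta(2+7, 2+3) = Beta(9, 5).
Equal-tailed 50% interval: the 0.25 and 0.75 quantiles of Beta(9, 5).
Posterior mean ≈ 0.643, SD ≈ 0.124; a Normal approximation gives roughly [0.559, 0.726].
Exact: F⁻¹(0.25) = 0.560; F⁻¹(0.75) = 0.733.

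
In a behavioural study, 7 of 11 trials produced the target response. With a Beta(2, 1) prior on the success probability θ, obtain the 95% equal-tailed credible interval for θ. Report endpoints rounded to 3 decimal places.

Posterior: Beta(2+7, 1+4) = Beta(9, 5).
Equal-tailed 95% interval: the 0.025 and 0.975 quantiles of Beta(9, 5).
Posterior mean ≈ 0.643, SD ≈ 0.124; a Normal approximation gives roughly [0.400, 0.885].
Exact: F⁻¹(0.025) = 0.386; F⁻¹(0.975) = 0.861.

[0.386, 0.861]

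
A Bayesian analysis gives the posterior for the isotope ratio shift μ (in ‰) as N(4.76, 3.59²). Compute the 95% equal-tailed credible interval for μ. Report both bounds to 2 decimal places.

The posterior is symmetric, so the 95% equal-tailed interval is μ = 4.76 ± z·3.59 with z = 1.960.
Half-width: 1.960 × 3.59 = 7.04.
4.76 − 7.04 = -2.28; 4.76 + 7.04 = 11.80.

[-2.28, 11.80]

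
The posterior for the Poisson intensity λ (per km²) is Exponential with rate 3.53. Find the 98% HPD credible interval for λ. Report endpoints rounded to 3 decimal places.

[0.000, 1.108]

The exponential density is strictly decreasing on [0, ∞), so the HPD interval is anchored at 0: [0, q] with P(λ ≤ q) = 0.98.
q = −ln(1 − 0.98) / 3.53 = 3.9120 / 3.53 = 1.108.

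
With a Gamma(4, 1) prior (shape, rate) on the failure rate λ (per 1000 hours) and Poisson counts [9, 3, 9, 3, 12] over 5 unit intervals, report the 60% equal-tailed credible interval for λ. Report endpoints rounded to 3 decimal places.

[5.767, 7.534]

Posterior: Gamma(4+36, 1+5) = Gamma(40, 6) (shape, rate).
Equal-tailed 60% interval: Gamma(40, 6) quantiles at 0.2 and 0.8.
Posterior mean ≈ 6.667, SD ≈ 1.054; a Normal approximation gives roughly [5.780, 7.554].
Exact: lower = 5.767; upper = 7.534.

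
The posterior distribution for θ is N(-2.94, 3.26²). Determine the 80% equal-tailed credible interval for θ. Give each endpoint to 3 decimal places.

The posterior is symmetric, so the 80% equal-tailed interval is θ = -2.94 ± z·3.26 with z = 1.282.
Half-width: 1.282 × 3.26 = 4.178.
-2.94 − 4.178 = -7.118; -2.94 + 4.178 = 1.238.

[-7.118, 1.238]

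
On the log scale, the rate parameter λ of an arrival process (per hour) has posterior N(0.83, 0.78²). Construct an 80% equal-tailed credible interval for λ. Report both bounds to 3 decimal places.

[0.844, 6.231]

On the log scale the 80% interval is 0.83 ± 1.282 × 0.78 = [-0.1696, 1.8296].
Exponentiate: [e^-0.1696, e^1.8296] = [0.844, 6.231].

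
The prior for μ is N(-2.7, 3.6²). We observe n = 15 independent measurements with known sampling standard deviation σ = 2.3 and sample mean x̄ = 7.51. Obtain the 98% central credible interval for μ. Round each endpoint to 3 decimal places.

[5.876, 8.603]

Posterior precision = 1/3.6² + 15/2.3² = 0.0772 + 2.8355 = 2.9127, so posterior SD = 0.5859.
Posterior mean = (-2.7/3.6² + 15·7.51/2.3²) / 2.9127 = 7.2395.
Interval: 7.2395 ± 2.326 × 0.5859 → [5.876, 8.603].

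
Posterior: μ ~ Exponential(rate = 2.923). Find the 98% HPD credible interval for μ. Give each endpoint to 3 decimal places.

[0.000, 1.338]

The exponential density is strictly decreasing on [0, ∞), so the HPD interval is anchored at 0: [0, q] with P(μ ≤ q) = 0.98.
q = −ln(1 − 0.98) / 2.923 = 3.9120 / 2.923 = 1.338.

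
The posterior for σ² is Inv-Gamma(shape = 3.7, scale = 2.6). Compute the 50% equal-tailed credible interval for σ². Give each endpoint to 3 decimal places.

Inverse-Gamma(3.7, 2.6) quantiles: F⁻¹(0.25) and F⁻¹(0.75).
Equivalently, 1/σ² ~ Gamma(3.7, rate = 2.6); invert its 0.75 and 0.25 quantiles.
Posterior mean ≈ 0.963, SD ≈ 0.739; a Normal approximation gives roughly [0.465, 1.461].
Exact: lower = 0.547; upper = 1.135.

[0.547, 1.135]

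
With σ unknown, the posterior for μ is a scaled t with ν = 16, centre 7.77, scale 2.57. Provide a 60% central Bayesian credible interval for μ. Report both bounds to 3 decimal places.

[5.548, 9.992]

The t_16 distribution is symmetric; the 60% interval is 7.77 ± t·2.57 with t_{0.8,16} = 0.865.
Half-width: 0.865 × 2.57 = 2.222.
7.77 − 2.222 = 5.548; 7.77 + 2.222 = 9.992.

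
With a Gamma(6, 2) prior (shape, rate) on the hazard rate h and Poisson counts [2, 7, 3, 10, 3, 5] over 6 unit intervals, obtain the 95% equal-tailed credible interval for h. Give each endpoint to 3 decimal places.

[3.152, 6.085]

Posterior: Gamma(6+30, 2+6) = Gamma(36, 8) (shape, rate).
Equal-tailed 95% interval: Gamma(36, 8) quantiles at 0.025 and 0.975.
Posterior mean ≈ 4.500, SD ≈ 0.750; a Normal approximation gives roughly [3.030, 5.970].
Exact: lower = 3.152; upper = 6.085.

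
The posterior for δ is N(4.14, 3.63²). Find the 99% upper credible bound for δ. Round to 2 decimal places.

12.58

Need U with P(δ ≤ U) = 0.99: U = 4.14 + z_{0.01}·3.63.
z = 2.326; U = 4.14 + 2.326 × 3.63 = 12.58.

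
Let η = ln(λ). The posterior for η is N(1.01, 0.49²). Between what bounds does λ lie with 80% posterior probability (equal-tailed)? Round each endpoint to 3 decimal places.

[1.465, 5.145]

On the log scale the 80% interval is 1.01 ± 1.282 × 0.49 = [0.3820, 1.6380].
Exponentiate: [e^0.3820, e^1.6380] = [1.465, 5.145].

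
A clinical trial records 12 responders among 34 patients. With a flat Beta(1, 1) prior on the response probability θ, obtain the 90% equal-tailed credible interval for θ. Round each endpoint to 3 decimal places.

Posterior: Beta(1+12, 1+22) = Beta(13, 23).
Equal-tailed 90% interval: the 0.05 and 0.95 quantiles of Beta(13, 23).
Posterior mean ≈ 0.361, SD ≈ 0.079; a Normal approximation gives roughly [0.231, 0.491].
Exact: F⁻¹(0.05) = 0.236; F⁻¹(0.95) = 0.496.

[0.236, 0.496]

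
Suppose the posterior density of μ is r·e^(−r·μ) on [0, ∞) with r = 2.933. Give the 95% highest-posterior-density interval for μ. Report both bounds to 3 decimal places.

The exponential density is strictly decreasing on [0, ∞), so the HPD interval is anchored at 0: [0, q] with P(μ ≤ q) = 0.95.
q = −ln(1 − 0.95) / 2.933 = 2.9957 / 2.933 = 1.021.

[0.000, 1.021]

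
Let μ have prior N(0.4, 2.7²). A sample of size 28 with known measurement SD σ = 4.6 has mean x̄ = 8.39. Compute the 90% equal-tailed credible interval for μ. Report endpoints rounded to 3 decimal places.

Posterior precision = 1/2.7² + 28/4.6² = 0.1372 + 1.3233 = 1.4604, so posterior SD = 0.8275.
Posterior mean = (0.4/2.7² + 28·8.39/4.6²) / 1.4604 = 7.6395.
Interval: 7.6395 ± 1.645 × 0.8275 → [6.278, 9.001].

[6.278, 9.001]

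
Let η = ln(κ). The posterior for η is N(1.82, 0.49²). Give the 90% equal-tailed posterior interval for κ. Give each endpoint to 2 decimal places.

[2.76, 13.82]

On the log scale the 90% interval is 1.82 ± 1.645 × 0.49 = [1.0140, 2.6260].
Exponentiate: [e^1.0140, e^2.6260] = [2.76, 13.82].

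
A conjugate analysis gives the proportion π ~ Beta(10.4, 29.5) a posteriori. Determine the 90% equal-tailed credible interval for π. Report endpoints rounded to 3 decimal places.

[0.155, 0.380]

Posterior: Beta(10.4, 29.5).
Equal-tailed 90% interval: the 0.05 and 0.95 quantiles of Beta(10.4, 29.5).
Posterior mean ≈ 0.261, SD ≈ 0.069; a Normal approximation gives roughly [0.148, 0.374].
Exact: F⁻¹(0.05) = 0.155; F⁻¹(0.95) = 0.380.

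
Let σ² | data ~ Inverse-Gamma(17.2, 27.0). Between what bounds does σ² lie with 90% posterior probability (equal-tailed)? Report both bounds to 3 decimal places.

Inverse-Gamma(17.2, 27.0) quantiles: F⁻¹(0.05) and F⁻¹(0.95).
Equivalently, 1/σ² ~ Gamma(17.2, rate = 27.0); invert its 0.95 and 0.05 quantiles.
Posterior mean ≈ 1.667, SD ≈ 0.427; a Normal approximation gives roughly [0.964, 2.370].
Exact: lower = 1.100; upper = 2.456.

[1.100, 2.456]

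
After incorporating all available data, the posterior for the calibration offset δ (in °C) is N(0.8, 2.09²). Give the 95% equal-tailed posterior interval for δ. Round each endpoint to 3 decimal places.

The posterior is symmetric, so the 95% equal-tailed interval is δ = 0.8 ± z·2.09 with z = 1.960.
Half-width: 1.960 × 2.09 = 4.096.
0.8 − 4.096 = -3.296; 0.8 + 4.096 = 4.896.

[-3.296, 4.896]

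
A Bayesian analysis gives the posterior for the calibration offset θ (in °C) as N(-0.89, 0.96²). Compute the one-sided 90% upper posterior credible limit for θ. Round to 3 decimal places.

Need U with P(θ ≤ U) = 0.90: U = -0.89 + z_{0.1}·0.96.
z = 1.282; U = -0.89 + 1.282 × 0.96 = 0.340.

0.340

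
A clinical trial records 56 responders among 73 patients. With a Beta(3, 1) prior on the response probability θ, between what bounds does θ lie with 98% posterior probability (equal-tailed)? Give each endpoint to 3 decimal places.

[0.646, 0.867]

Posterior: Beta(3+56, 1+17) = Beta(59, 18).
Equal-tailed 98% interval: the 0.01 and 0.99 quantiles of Beta(59, 18).
Posterior mean ≈ 0.766, SD ≈ 0.048; a Normal approximation gives roughly [0.655, 0.878].
Exact: F⁻¹(0.01) = 0.646; F⁻¹(0.99) = 0.867.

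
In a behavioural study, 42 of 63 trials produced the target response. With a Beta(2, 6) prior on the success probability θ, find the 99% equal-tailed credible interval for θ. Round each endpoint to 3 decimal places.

Posterior: Beta(2+42, 6+21) = Beta(44, 27).
Equal-tailed 99% interval: the 0.005 and 0.995 quantiles of Beta(44, 27).
Posterior mean ≈ 0.620, SD ≈ 0.057; a Normal approximation gives roughly [0.472, 0.767].
Exact: F⁻¹(0.005) = 0.468; F⁻¹(0.995) = 0.759.

[0.468, 0.759]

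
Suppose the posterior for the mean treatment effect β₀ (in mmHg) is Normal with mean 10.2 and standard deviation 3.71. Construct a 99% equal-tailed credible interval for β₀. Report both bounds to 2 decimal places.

The posterior is symmetric, so the 99% equal-tailed interval is β₀ = 10.2 ± z·3.71 with z = 2.576.
Half-width: 2.576 × 3.71 = 9.56.
10.2 − 9.56 = 0.64; 10.2 + 9.56 = 19.76.

[0.64, 19.76]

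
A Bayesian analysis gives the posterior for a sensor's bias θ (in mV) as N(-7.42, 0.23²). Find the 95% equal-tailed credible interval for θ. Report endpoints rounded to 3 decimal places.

The posterior is symmetric, so the 95% equal-tailed interval is θ = -7.42 ± z·0.23 with z = 1.960.
Half-width: 1.960 × 0.23 = 0.451.
-7.42 − 0.451 = -7.871; -7.42 + 0.451 = -6.969.

[-7.871, -6.969]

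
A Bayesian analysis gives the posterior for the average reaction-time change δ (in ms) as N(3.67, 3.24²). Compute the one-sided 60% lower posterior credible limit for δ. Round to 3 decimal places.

Need L with P(δ ≥ L) = 0.60: L = 3.67 − z_{0.4}·3.24.
z = 0.253; L = 3.67 − 0.253 × 3.24 = 2.849.

2.849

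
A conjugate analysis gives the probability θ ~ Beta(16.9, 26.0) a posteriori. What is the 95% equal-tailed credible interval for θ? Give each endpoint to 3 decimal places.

[0.255, 0.542]

Posterior: Beta(16.9, 26.0).
Equal-tailed 95% interval: the 0.025 and 0.975 quantiles of Beta(16.9, 26.0).
Posterior mean ≈ 0.394, SD ≈ 0.074; a Normal approximation gives roughly [0.249, 0.538].
Exact: F⁻¹(0.025) = 0.255; F⁻¹(0.975) = 0.542.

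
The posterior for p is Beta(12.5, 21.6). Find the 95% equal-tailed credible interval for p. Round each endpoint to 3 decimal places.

[0.216, 0.532]

Posterior: Beta(12.5, 21.6).
Equal-tailed 95% interval: the 0.025 and 0.975 quantiles of Beta(12.5, 21.6).
Posterior mean ≈ 0.367, SD ≈ 0.081; a Normal approximation gives roughly [0.207, 0.526].
Exact: F⁻¹(0.025) = 0.216; F⁻¹(0.975) = 0.532.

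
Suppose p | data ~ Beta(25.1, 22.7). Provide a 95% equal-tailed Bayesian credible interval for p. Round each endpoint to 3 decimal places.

[0.385, 0.664]

Posterior: Beta(25.1, 22.7).
Equal-tailed 95% interval: the 0.025 and 0.975 quantiles of Beta(25.1, 22.7).
Posterior mean ≈ 0.525, SD ≈ 0.071; a Normal approximation gives roughly [0.385, 0.665].
Exact: F⁻¹(0.025) = 0.385; F⁻¹(0.975) = 0.664.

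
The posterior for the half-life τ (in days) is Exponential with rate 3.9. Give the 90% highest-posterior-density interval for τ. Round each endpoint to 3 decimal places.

The exponential density is strictly decreasing on [0, ∞), so the HPD interval is anchored at 0: [0, q] with P(τ ≤ q) = 0.90.
q = −ln(1 − 0.90) / 3.9 = 2.3026 / 3.9 = 0.590.

[0.000, 0.590]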